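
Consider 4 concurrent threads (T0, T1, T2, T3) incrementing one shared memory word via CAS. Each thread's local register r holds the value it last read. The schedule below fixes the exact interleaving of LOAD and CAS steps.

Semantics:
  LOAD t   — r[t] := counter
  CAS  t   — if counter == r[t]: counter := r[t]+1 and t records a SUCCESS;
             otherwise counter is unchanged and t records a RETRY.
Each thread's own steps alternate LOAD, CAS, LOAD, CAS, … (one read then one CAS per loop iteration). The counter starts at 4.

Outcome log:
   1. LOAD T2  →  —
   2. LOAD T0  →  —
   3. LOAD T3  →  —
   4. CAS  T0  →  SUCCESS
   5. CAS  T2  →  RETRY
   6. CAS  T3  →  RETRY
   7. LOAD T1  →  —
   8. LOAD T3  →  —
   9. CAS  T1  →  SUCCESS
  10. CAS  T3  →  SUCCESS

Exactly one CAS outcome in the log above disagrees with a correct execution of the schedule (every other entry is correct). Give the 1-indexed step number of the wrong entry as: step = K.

Correct run:
[1] T2.load  rd  (counter 4, T2.r 4)
[2] T0.load  rd  (counter 4, T0.r 4)
[3] T3.load  rd  (counter 4, T3.r 4)
[4] T0.cas  hit  (counter 5, T0.r 4)
[5] T2.cas  miss  (counter 5, T2.r 4)
[6] T3.cas  miss  (counter 5, T3.r 4)
[7] T1.load  rd  (counter 5, T1.r 5)
[8] T3.load  rd  (counter 5, T3.r 5)
[9] T1.cas  hit  (counter 6, T1.r 5)
[10] T3.cas  miss  (counter 6, T3.r 5)
Mismatch at 10.

step = 10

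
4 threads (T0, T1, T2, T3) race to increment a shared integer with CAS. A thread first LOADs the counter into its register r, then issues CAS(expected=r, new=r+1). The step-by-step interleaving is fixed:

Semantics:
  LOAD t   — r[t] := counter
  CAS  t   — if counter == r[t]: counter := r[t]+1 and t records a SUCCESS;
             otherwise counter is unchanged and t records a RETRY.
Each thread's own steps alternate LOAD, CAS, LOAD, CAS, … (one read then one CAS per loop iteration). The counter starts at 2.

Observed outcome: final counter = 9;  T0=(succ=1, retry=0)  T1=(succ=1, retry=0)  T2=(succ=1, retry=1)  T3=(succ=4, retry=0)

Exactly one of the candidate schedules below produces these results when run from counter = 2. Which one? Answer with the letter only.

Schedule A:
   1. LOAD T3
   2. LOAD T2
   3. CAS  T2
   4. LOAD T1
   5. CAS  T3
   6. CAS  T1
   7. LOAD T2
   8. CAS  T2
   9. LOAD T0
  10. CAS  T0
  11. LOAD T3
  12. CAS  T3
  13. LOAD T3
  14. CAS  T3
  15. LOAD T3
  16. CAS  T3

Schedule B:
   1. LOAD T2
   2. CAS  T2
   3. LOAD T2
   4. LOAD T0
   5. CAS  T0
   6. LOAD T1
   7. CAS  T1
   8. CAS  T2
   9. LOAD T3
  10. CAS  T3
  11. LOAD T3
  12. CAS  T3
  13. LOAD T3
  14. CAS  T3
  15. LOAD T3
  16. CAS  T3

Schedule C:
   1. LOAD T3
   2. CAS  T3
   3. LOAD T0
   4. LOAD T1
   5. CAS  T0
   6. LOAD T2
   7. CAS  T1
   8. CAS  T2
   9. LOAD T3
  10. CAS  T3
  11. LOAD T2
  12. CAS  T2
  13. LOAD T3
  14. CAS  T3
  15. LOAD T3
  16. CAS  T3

Tracing schedule B:
T2 LOAD — after: cnt=2, r=2 — load
T2 CAS — after: cnt=3, r=2 — ok
T2 LOAD — after: cnt=3, r=3 — load
T0 LOAD — after: cnt=3, r=3 — load
T0 CAS — after: cnt=4, r=3 — ok
T1 LOAD — after: cnt=4, r=4 — load
T1 CAS — after: cnt=5, r=4 — ok
T2 CAS — after: cnt=5, r=3 — retry
T3 LOAD — after: cnt=5, r=5 — load
T3 CAS — after: cnt=6, r=5 — ok
T3 LOAD — after: cnt=6, r=6 — load
T3 CAS — after: cnt=7, r=6 — ok
T3 LOAD — after: cnt=7, r=7 — load
T3 CAS — after: cnt=8, r=7 — ok
T3 LOAD — after: cnt=8, r=8 — load
T3 CAS — after: cnt=9, r=8 — ok

B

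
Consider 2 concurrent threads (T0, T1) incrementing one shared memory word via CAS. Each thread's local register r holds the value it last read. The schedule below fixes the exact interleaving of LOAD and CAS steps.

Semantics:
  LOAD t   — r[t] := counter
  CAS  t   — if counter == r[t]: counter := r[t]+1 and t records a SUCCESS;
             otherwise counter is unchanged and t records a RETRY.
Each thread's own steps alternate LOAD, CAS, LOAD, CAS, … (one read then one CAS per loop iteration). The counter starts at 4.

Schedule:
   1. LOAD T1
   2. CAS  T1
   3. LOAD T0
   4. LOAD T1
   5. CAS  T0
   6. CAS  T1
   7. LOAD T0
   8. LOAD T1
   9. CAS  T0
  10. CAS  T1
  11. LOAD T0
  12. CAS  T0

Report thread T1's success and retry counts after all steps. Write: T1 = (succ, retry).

[1] T1.load  rd  (counter 4, T1.r 4)
[2] T1.cas  hit  (counter 5, T1.r 4)
[3] T0.load  rd  (counter 5, T0.r 5)
[4] T1.load  rd  (counter 5, T1.r 5)
[5] T0.cas  hit  (counter 6, T0.r 5)
[6] T1.cas  miss  (counter 6, T1.r 5)
[7] T0.load  rd  (counter 6, T0.r 6)
[8] T1.load  rd  (counter 6, T1.r 6)
[9] T0.cas  hit  (counter 7, T0.r 6)
[10] T1.cas  miss  (counter 7, T1.r 6)
[11] T0.load  rd  (counter 7, T0.r 7)
[12] T0.cas  hit  (counter 8, T0.r 7)

T1 = (1, 2)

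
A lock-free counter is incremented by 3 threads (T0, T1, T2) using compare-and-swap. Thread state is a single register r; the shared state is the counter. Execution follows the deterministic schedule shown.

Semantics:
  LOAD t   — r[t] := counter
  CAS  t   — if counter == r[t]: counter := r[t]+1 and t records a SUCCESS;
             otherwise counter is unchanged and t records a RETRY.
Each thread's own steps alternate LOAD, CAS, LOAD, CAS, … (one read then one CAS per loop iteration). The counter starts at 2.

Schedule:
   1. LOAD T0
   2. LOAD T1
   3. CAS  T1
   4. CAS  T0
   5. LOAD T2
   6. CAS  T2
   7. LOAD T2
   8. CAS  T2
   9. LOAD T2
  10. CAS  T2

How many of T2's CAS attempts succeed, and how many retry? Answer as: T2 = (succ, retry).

step 1: T0 LOAD ⇒ load; ctr=2 reg=2
step 2: T1 LOAD ⇒ load; ctr=2 reg=2
step 3: T1 CAS ⇒ ok; ctr=3 reg=2
step 4: T0 CAS ⇒ retry; ctr=3 reg=2
step 5: T2 LOAD ⇒ load; ctr=3 reg=3
step 6: T2 CAS ⇒ ok; ctr=4 reg=3
step 7: T2 LOAD ⇒ load; ctr=4 reg=4
step 8: T2 CAS ⇒ ok; ctr=5 reg=4
step 9: T2 LOAD ⇒ load; ctr=5 reg=5
step 10: T2 CAS ⇒ ok; ctr=6 reg=5

T2 = (3, 0)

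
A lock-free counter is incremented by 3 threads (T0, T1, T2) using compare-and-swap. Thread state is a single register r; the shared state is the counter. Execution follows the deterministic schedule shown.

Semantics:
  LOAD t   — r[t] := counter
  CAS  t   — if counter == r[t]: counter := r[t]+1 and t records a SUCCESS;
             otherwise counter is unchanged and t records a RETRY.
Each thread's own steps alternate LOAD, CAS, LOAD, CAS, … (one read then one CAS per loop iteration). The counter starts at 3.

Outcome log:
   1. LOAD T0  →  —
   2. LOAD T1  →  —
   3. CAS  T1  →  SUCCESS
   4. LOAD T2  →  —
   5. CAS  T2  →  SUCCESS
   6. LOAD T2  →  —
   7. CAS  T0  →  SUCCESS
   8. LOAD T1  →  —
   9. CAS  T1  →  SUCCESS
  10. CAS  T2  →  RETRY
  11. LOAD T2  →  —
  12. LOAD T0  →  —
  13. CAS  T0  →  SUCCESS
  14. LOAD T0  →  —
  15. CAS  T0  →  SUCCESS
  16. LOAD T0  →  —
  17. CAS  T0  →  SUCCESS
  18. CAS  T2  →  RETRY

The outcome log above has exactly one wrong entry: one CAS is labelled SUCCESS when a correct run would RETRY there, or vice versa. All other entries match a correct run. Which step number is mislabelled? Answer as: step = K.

step = 7

Re-executing:
#1 T0 reads 3
#2 T1 reads 3
#3 T1 CAS(3→4) writes; counter now 4
#4 T2 reads 4
#5 T2 CAS(4→5) writes; counter now 5
#6 T2 reads 5
#7 T0 CAS(3→4) fails; counter now 5
#8 T1 reads 5
#9 T1 CAS(5→6) writes; counter now 6
#10 T2 CAS(5→6) fails; counter now 6
#11 T2 reads 6
#12 T0 reads 6
#13 T0 CAS(6→7) writes; counter now 7
#14 T0 reads 7
#15 T0 CAS(7→8) writes; counter now 8
#16 T0 reads 8
#17 T0 CAS(8→9) writes; counter now 9
#18 T2 CAS(6→7) fails; counter now 9
Log disagrees first at step 7.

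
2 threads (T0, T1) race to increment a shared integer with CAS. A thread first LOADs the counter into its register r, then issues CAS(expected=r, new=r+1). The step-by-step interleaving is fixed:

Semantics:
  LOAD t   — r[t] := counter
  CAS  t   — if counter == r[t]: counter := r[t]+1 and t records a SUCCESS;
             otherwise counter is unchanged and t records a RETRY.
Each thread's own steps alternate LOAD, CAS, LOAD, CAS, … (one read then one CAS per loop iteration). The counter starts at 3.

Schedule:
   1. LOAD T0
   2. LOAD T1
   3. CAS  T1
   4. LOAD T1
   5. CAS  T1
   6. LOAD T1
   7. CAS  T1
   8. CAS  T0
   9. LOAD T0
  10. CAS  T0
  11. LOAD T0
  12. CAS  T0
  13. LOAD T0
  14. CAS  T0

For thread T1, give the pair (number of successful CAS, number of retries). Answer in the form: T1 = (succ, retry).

#1 T0 reads 3
#2 T1 reads 3
#3 T1 CAS(3→4) writes; counter now 4
#4 T1 reads 4
#5 T1 CAS(4→5) writes; counter now 5
#6 T1 reads 5
#7 T1 CAS(5→6) writes; counter now 6
#8 T0 CAS(3→4) fails; counter now 6
#9 T0 reads 6
#10 T0 CAS(6→7) writes; counter now 7
#11 T0 reads 7
#12 T0 CAS(7→8) writes; counter now 8
#13 T0 reads 8
#14 T0 CAS(8→9) writes; counter now 9

T1 = (3, 0)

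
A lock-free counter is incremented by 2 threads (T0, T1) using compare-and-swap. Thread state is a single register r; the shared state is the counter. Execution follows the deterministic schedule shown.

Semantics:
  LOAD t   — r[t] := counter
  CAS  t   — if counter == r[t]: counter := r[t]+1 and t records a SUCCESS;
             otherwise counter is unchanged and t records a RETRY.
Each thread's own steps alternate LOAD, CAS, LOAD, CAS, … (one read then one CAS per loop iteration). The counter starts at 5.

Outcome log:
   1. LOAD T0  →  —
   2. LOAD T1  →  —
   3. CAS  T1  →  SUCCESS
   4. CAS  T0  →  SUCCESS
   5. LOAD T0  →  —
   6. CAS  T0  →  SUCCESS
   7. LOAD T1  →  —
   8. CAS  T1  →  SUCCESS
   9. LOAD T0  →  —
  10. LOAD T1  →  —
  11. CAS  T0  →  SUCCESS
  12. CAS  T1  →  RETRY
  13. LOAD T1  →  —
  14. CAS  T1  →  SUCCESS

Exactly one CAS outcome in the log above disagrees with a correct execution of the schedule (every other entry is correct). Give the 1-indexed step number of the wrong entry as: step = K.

Correct run:
step 1: T0 LOAD ⇒ load; ctr=5 reg=5
step 2: T1 LOAD ⇒ load; ctr=5 reg=5
step 3: T1 CAS ⇒ ok; ctr=6 reg=5
step 4: T0 CAS ⇒ retry; ctr=6 reg=5
step 5: T0 LOAD ⇒ load; ctr=6 reg=6
step 6: T0 CAS ⇒ ok; ctr=7 reg=6
step 7: T1 LOAD ⇒ load; ctr=7 reg=7
step 8: T1 CAS ⇒ ok; ctr=8 reg=7
step 9: T0 LOAD ⇒ load; ctr=8 reg=8
step 10: T1 LOAD ⇒ load; ctr=8 reg=8
step 11: T0 CAS ⇒ ok; ctr=9 reg=8
step 12: T1 CAS ⇒ retry; ctr=9 reg=8
step 13: T1 LOAD ⇒ load; ctr=9 reg=9
step 14: T1 CAS ⇒ ok; ctr=10 reg=9
Log disagrees first at step 4.

step = 4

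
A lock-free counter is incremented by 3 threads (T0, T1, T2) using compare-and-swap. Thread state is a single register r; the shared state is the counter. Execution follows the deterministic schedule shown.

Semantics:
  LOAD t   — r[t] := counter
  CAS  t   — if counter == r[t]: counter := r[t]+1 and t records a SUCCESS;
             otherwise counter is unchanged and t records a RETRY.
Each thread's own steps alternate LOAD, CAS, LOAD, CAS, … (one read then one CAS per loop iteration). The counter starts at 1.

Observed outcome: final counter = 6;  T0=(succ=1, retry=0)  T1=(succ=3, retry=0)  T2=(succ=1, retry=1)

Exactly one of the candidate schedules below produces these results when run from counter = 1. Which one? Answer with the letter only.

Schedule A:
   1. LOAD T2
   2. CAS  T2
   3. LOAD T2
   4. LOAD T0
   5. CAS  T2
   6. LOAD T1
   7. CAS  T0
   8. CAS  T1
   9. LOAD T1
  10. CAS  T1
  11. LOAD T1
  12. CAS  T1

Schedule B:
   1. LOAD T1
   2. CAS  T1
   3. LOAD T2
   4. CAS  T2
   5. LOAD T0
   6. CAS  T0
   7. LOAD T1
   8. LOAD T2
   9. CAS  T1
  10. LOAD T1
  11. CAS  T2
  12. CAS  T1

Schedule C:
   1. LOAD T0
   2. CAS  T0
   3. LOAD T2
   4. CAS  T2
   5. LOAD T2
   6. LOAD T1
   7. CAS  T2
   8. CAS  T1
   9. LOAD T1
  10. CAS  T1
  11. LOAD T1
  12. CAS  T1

B

Tracing schedule B:
T1 LOAD — after: cnt=1, r=1 — load
T1 CAS — after: cnt=2, r=1 — ok
T2 LOAD — after: cnt=2, r=2 — load
T2 CAS — after: cnt=3, r=2 — ok
T0 LOAD — after: cnt=3, r=3 — load
T0 CAS — after: cnt=4, r=3 — ok
T1 LOAD — after: cnt=4, r=4 — load
T2 LOAD — after: cnt=4, r=4 — load
T1 CAS — after: cnt=5, r=4 — ok
T1 LOAD — after: cnt=5, r=5 — load
T2 CAS — after: cnt=5, r=4 — retry
T1 CAS — after: cnt=6, r=5 — ok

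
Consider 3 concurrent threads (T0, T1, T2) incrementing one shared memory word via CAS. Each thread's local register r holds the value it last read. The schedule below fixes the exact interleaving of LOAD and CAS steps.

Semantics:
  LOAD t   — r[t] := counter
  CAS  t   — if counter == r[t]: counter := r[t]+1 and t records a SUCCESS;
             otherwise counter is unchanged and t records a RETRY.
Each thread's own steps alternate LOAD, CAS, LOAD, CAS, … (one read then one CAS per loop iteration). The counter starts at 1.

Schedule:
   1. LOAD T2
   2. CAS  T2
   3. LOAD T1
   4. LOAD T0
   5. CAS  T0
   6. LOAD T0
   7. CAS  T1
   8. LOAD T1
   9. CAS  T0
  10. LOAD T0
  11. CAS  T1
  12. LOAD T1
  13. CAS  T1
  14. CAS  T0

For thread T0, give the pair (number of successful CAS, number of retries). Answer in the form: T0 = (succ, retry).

T0 = (2, 1)

[1] T2.load  rd  (counter 1, T2.r 1)
[2] T2.cas  hit  (counter 2, T2.r 1)
[3] T1.load  rd  (counter 2, T1.r 2)
[4] T0.load  rd  (counter 2, T0.r 2)
[5] T0.cas  hit  (counter 3, T0.r 2)
[6] T0.load  rd  (counter 3, T0.r 3)
[7] T1.cas  miss  (counter 3, T1.r 2)
[8] T1.load  rd  (counter 3, T1.r 3)
[9] T0.cas  hit  (counter 4, T0.r 3)
[10] T0.load  rd  (counter 4, T0.r 4)
[11] T1.cas  miss  (counter 4, T1.r 3)
[12] T1.load  rd  (counter 4, T1.r 4)
[13] T1.cas  hit  (counter 5, T1.r 4)
[14] T0.cas  miss  (counter 5, T0.r 4)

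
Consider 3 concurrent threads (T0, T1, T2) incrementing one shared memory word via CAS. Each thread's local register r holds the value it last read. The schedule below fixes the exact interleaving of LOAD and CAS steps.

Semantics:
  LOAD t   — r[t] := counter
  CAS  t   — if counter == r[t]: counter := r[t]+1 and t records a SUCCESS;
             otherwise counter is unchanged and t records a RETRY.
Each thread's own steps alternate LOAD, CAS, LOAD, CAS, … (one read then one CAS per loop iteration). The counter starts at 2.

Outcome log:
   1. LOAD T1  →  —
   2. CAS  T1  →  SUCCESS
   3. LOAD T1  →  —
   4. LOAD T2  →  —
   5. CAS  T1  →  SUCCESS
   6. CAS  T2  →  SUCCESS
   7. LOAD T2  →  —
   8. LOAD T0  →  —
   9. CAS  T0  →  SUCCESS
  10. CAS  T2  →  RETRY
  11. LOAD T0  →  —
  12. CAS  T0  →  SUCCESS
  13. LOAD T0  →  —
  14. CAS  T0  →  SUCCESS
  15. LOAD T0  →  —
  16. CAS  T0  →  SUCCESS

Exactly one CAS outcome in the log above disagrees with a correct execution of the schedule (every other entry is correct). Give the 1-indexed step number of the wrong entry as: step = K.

step = 6

Reference trace:
   1) LOAD T1:  M=2  r_T1=2
   2) CAS  T1:  M=3  r_T1=2 ✓
   3) LOAD T1:  M=3  r_T1=3
   4) LOAD T2:  M=3  r_T2=3
   5) CAS  T1:  M=4  r_T1=3 ✓
   6) CAS  T2:  M=4  r_T2=3 ✗
   7) LOAD T2:  M=4  r_T2=4
   8) LOAD T0:  M=4  r_T0=4
   9) CAS  T0:  M=5  r_T0=4 ✓
  10) CAS  T2:  M=5  r_T2=4 ✗
  11) LOAD T0:  M=5  r_T0=5
  12) CAS  T0:  M=6  r_T0=5 ✓
  13) LOAD T0:  M=6  r_T0=6
  14) CAS  T0:  M=7  r_T0=6 ✓
  15) LOAD T0:  M=7  r_T0=7
  16) CAS  T0:  M=8  r_T0=7 ✓
Flip is step 6.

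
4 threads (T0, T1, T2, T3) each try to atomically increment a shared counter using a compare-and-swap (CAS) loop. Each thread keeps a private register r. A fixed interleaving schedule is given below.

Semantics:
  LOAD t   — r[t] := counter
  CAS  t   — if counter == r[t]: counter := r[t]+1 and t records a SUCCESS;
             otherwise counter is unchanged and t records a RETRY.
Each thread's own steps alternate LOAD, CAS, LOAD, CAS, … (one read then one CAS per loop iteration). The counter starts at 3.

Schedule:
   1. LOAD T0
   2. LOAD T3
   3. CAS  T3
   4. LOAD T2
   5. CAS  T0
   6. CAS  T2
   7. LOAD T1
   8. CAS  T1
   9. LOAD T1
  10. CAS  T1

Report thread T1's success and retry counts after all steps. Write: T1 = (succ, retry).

[1] T0.load  rd  (counter 3, T0.r 3)
[2] T3.load  rd  (counter 3, T3.r 3)
[3] T3.cas  hit  (counter 4, T3.r 3)
[4] T2.load  rd  (counter 4, T2.r 4)
[5] T0.cas  miss  (counter 4, T0.r 3)
[6] T2.cas  hit  (counter 5, T2.r 4)
[7] T1.load  rd  (counter 5, T1.r 5)
[8] T1.cas  hit  (counter 6, T1.r 5)
[9] T1.load  rd  (counter 6, T1.r 6)
[10] T1.cas  hit  (counter 7, T1.r 6)

T1 = (2, 0)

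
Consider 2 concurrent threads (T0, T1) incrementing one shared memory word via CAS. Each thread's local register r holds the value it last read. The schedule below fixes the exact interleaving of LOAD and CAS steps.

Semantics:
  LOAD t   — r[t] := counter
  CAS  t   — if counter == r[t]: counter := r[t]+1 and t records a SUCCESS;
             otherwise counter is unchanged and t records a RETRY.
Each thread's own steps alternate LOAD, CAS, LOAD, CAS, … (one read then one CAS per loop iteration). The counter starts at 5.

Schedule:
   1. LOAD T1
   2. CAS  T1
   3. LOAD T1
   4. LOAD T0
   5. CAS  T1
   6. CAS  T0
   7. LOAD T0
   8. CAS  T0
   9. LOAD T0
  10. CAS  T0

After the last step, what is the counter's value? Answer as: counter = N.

counter = 9

   1) LOAD T1:  M=5  r_T1=5
   2) CAS  T1:  M=6  r_T1=5 ✓
   3) LOAD T1:  M=6  r_T1=6
   4) LOAD T0:  M=6  r_T0=6
   5) CAS  T1:  M=7  r_T1=6 ✓
   6) CAS  T0:  M=7  r_T0=6 ✗
   7) LOAD T0:  M=7  r_T0=7
   8) CAS  T0:  M=8  r_T0=7 ✓
   9) LOAD T0:  M=8  r_T0=8
  10) CAS  T0:  M=9  r_T0=8 ✓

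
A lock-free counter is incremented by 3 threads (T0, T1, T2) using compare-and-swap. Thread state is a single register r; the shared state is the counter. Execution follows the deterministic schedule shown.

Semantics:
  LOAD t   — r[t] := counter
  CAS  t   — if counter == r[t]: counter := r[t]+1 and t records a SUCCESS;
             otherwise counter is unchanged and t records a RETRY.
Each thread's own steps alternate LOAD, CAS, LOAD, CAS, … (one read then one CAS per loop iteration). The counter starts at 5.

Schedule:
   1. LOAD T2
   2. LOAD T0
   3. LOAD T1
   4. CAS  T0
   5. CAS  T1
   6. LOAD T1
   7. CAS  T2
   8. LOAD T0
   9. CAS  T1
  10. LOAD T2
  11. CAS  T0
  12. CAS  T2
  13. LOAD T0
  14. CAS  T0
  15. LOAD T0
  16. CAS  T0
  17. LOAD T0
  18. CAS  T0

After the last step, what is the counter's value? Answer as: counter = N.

counter = 11

step 1: T2 LOAD ⇒ load; ctr=5 reg=5
step 2: T0 LOAD ⇒ load; ctr=5 reg=5
step 3: T1 LOAD ⇒ load; ctr=5 reg=5
step 4: T0 CAS ⇒ ok; ctr=6 reg=5
step 5: T1 CAS ⇒ retry; ctr=6 reg=5
step 6: T1 LOAD ⇒ load; ctr=6 reg=6
step 7: T2 CAS ⇒ retry; ctr=6 reg=5
step 8: T0 LOAD ⇒ load; ctr=6 reg=6
step 9: T1 CAS ⇒ ok; ctr=7 reg=6
step 10: T2 LOAD ⇒ load; ctr=7 reg=7
step 11: T0 CAS ⇒ retry; ctr=7 reg=6
step 12: T2 CAS ⇒ ok; ctr=8 reg=7
step 13: T0 LOAD ⇒ load; ctr=8 reg=8
step 14: T0 CAS ⇒ ok; ctr=9 reg=8
step 15: T0 LOAD ⇒ load; ctr=9 reg=9
step 16: T0 CAS ⇒ ok; ctr=10 reg=9
step 17: T0 LOAD ⇒ load; ctr=10 reg=10
step 18: T0 CAS ⇒ ok; ctr=11 reg=10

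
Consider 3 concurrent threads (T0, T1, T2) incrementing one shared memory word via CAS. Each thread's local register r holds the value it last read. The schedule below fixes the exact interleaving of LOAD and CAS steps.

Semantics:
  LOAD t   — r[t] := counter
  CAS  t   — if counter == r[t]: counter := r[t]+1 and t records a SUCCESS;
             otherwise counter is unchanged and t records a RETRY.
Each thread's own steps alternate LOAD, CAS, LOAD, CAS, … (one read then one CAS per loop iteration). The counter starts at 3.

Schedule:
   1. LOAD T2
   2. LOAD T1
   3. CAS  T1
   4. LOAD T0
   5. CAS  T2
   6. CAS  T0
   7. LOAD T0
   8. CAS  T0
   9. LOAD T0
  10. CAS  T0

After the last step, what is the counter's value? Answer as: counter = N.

[1] T2.load  rd  (counter 3, T2.r 3)
[2] T1.load  rd  (counter 3, T1.r 3)
[3] T1.cas  hit  (counter 4, T1.r 3)
[4] T0.load  rd  (counter 4, T0.r 4)
[5] T2.cas  miss  (counter 4, T2.r 3)
[6] T0.cas  hit  (counter 5, T0.r 4)
[7] T0.load  rd  (counter 5, T0.r 5)
[8] T0.cas  hit  (counter 6, T0.r 5)
[9] T0.load  rd  (counter 6, T0.r 6)
[10] T0.cas  hit  (counter 7, T0.r 6)

counter = 7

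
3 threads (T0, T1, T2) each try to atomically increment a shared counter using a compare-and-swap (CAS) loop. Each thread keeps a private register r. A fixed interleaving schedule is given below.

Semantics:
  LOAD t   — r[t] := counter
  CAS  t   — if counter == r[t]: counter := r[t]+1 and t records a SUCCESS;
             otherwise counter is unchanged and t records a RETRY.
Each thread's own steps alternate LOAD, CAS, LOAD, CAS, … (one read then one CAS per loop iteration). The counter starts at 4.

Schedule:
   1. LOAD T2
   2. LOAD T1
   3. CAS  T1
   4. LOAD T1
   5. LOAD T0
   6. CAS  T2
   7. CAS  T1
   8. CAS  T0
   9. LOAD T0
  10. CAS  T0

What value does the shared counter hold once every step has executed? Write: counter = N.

counter = 7

[1] T2.load  rd  (counter 4, T2.r 4)
[2] T1.load  rd  (counter 4, T1.r 4)
[3] T1.cas  hit  (counter 5, T1.r 4)
[4] T1.load  rd  (counter 5, T1.r 5)
[5] T0.load  rd  (counter 5, T0.r 5)
[6] T2.cas  miss  (counter 5, T2.r 4)
[7] T1.cas  hit  (counter 6, T1.r 5)
[8] T0.cas  miss  (counter 6, T0.r 5)
[9] T0.load  rd  (counter 6, T0.r 6)
[10] T0.cas  hit  (counter 7, T0.r 6)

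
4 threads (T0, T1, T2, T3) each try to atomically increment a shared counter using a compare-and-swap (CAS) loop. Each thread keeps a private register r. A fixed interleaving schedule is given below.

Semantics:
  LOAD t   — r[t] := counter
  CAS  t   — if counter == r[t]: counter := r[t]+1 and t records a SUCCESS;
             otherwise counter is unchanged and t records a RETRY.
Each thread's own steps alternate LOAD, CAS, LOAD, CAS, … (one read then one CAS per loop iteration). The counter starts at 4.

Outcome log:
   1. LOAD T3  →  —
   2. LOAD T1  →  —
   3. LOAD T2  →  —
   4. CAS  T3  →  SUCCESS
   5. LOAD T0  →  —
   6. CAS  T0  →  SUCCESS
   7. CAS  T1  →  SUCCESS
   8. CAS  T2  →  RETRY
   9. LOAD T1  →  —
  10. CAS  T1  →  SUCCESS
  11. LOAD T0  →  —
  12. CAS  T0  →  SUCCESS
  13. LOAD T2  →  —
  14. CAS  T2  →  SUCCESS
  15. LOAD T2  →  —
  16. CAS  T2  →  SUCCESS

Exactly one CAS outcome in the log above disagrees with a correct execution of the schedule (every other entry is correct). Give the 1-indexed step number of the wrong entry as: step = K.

step = 7

Correct run:
   1) LOAD T3:  M=4  r_T3=4
   2) LOAD T1:  M=4  r_T1=4
   3) LOAD T2:  M=4  r_T2=4
   4) CAS  T3:  M=5  r_T3=4 ✓
   5) LOAD T0:  M=5  r_T0=5
   6) CAS  T0:  M=6  r_T0=5 ✓
   7) CAS  T1:  M=6  r_T1=4 ✗
   8) CAS  T2:  M=6  r_T2=4 ✗
   9) LOAD T1:  M=6  r_T1=6
  10) CAS  T1:  M=7  r_T1=6 ✓
  11) LOAD T0:  M=7  r_T0=7
  12) CAS  T0:  M=8  r_T0=7 ✓
  13) LOAD T2:  M=8  r_T2=8
  14) CAS  T2:  M=9  r_T2=8 ✓
  15) LOAD T2:  M=9  r_T2=9
  16) CAS  T2:  M=10  r_T2=9 ✓
Log disagrees first at step 7.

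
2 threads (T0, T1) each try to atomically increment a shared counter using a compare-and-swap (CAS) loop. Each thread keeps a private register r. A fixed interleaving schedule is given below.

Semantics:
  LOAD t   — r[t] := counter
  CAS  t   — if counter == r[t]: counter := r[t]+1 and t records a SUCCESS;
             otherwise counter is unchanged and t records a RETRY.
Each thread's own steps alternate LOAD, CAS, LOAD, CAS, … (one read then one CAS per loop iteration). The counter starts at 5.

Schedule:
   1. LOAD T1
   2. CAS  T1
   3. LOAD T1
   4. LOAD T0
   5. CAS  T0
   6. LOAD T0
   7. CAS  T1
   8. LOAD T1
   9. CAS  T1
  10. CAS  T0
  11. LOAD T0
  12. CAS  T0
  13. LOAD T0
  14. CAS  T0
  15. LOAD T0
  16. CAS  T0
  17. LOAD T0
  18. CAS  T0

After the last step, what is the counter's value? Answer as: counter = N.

counter = 12

[1] T1.load  rd  (counter 5, T1.r 5)
[2] T1.cas  hit  (counter 6, T1.r 5)
[3] T1.load  rd  (counter 6, T1.r 6)
[4] T0.load  rd  (counter 6, T0.r 6)
[5] T0.cas  hit  (counter 7, T0.r 6)
[6] T0.load  rd  (counter 7, T0.r 7)
[7] T1.cas  miss  (counter 7, T1.r 6)
[8] T1.load  rd  (counter 7, T1.r 7)
[9] T1.cas  hit  (counter 8, T1.r 7)
[10] T0.cas  miss  (counter 8, T0.r 7)
[11] T0.load  rd  (counter 8, T0.r 8)
[12] T0.cas  hit  (counter 9, T0.r 8)
[13] T0.load  rd  (counter 9, T0.r 9)
[14] T0.cas  hit  (counter 10, T0.r 9)
[15] T0.load  rd  (counter 10, T0.r 10)
[16] T0.cas  hit  (counter 11, T0.r 10)
[17] T0.load  rd  (counter 11, T0.r 11)
[18] T0.cas  hit  (counter 12, T0.r 11)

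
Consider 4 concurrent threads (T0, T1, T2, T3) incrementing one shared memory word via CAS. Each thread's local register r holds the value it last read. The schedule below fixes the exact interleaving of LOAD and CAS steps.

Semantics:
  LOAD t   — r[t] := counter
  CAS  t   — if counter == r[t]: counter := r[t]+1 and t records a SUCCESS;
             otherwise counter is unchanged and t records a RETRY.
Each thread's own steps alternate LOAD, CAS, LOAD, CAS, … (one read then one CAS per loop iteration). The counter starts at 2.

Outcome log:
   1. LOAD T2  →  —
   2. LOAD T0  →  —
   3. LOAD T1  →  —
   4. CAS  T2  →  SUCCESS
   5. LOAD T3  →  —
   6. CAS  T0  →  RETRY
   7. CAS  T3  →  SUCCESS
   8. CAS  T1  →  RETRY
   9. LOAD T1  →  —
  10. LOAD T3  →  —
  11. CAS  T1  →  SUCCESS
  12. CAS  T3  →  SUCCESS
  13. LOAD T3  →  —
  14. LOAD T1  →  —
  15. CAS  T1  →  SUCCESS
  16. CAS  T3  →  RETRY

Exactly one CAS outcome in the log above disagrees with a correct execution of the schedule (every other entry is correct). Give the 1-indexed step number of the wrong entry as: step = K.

step = 12

Reference trace:
#1 T2 reads 2
#2 T0 reads 2
#3 T1 reads 2
#4 T2 CAS(2→3) writes; counter now 3
#5 T3 reads 3
#6 T0 CAS(2→3) fails; counter now 3
#7 T3 CAS(3→4) writes; counter now 4
#8 T1 CAS(2→3) fails; counter now 4
#9 T1 reads 4
#10 T3 reads 4
#11 T1 CAS(4→5) writes; counter now 5
#12 T3 CAS(4→5) fails; counter now 5
#13 T3 reads 5
#14 T1 reads 5
#15 T1 CAS(5→6) writes; counter now 6
#16 T3 CAS(5→6) fails; counter now 6
Flip is step 12.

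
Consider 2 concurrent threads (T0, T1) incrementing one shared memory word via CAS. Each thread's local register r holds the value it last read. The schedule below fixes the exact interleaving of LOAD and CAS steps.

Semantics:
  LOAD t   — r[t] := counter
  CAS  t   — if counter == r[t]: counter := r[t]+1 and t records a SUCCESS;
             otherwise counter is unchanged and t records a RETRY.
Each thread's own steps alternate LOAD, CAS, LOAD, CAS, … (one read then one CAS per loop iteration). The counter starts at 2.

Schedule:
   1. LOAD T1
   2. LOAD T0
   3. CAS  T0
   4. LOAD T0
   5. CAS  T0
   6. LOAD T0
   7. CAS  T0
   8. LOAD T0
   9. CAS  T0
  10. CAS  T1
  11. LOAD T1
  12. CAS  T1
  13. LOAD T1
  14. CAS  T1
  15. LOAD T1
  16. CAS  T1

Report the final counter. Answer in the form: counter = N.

counter = 9

   1) LOAD T1:  M=2  r_T1=2
   2) LOAD T0:  M=2  r_T0=2
   3) CAS  T0:  M=3  r_T0=2 ✓
   4) LOAD T0:  M=3  r_T0=3
   5) CAS  T0:  M=4  r_T0=3 ✓
   6) LOAD T0:  M=4  r_T0=4
   7) CAS  T0:  M=5  r_T0=4 ✓
   8) LOAD T0:  M=5  r_T0=5
   9) CAS  T0:  M=6  r_T0=5 ✓
  10) CAS  T1:  M=6  r_T1=2 ✗
  11) LOAD T1:  M=6  r_T1=6
  12) CAS  T1:  M=7  r_T1=6 ✓
  13) LOAD T1:  M=7  r_T1=7
  14) CAS  T1:  M=8  r_T1=7 ✓
  15) LOAD T1:  M=8  r_T1=8
  16) CAS  T1:  M=9  r_T1=8 ✓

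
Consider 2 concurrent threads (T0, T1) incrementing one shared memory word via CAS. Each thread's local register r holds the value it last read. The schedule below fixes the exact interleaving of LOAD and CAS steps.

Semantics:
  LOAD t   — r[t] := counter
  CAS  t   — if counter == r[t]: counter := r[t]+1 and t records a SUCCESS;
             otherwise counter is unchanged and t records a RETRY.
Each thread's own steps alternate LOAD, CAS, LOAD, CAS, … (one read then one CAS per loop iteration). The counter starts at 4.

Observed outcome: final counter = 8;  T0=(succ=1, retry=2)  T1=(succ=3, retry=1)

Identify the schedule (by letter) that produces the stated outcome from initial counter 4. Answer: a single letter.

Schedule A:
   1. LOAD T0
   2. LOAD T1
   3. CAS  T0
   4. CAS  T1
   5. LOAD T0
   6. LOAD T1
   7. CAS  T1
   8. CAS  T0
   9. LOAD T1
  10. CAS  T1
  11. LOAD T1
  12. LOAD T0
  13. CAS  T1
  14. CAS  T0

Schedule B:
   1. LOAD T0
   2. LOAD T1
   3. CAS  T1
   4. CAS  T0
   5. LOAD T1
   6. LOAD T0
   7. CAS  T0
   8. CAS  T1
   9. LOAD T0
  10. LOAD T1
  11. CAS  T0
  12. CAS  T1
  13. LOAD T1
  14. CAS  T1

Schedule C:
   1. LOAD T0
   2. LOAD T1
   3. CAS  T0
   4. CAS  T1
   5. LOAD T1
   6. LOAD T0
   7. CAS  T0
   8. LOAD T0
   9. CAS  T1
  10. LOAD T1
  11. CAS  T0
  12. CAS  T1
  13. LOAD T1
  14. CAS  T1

Simulating candidate A:
#1 T0 reads 4
#2 T1 reads 4
#3 T0 CAS(4→5) writes; counter now 5
#4 T1 CAS(4→5) fails; counter now 5
#5 T0 reads 5
#6 T1 reads 5
#7 T1 CAS(5→6) writes; counter now 6
#8 T0 CAS(5→6) fails; counter now 6
#9 T1 reads 6
#10 T1 CAS(6→7) writes; counter now 7
#11 T1 reads 7
#12 T0 reads 7
#13 T1 CAS(7→8) writes; counter now 8
#14 T0 CAS(7→8) fails; counter now 8

A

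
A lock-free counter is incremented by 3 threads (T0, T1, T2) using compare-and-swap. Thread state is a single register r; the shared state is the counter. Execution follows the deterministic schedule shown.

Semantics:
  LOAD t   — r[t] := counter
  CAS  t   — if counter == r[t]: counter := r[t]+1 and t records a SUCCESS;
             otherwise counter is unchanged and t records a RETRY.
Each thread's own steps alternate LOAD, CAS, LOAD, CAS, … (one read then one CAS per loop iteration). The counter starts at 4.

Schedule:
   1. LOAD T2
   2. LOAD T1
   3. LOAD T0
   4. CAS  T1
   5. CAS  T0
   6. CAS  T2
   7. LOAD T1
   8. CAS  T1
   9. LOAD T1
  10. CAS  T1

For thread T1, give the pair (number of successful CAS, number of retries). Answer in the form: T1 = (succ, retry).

T1 = (3, 0)

step 1: T2 LOAD ⇒ load; ctr=4 reg=4
step 2: T1 LOAD ⇒ load; ctr=4 reg=4
step 3: T0 LOAD ⇒ load; ctr=4 reg=4
step 4: T1 CAS ⇒ ok; ctr=5 reg=4
step 5: T0 CAS ⇒ retry; ctr=5 reg=4
step 6: T2 CAS ⇒ retry; ctr=5 reg=4
step 7: T1 LOAD ⇒ load; ctr=5 reg=5
step 8: T1 CAS ⇒ ok; ctr=6 reg=5
step 9: T1 LOAD ⇒ load; ctr=6 reg=6
step 10: T1 CAS ⇒ ok; ctr=7 reg=6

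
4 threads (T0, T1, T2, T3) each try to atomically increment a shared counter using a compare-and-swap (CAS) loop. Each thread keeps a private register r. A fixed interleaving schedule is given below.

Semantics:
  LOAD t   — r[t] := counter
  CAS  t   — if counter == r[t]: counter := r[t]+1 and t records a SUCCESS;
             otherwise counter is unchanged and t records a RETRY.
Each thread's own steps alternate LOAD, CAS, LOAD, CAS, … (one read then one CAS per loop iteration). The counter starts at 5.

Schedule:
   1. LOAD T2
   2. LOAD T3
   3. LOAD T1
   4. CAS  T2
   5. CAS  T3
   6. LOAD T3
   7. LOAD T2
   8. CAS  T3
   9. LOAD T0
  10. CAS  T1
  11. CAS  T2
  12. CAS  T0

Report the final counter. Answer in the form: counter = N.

counter = 8

step 1: T2 LOAD ⇒ load; ctr=5 reg=5
step 2: T3 LOAD ⇒ load; ctr=5 reg=5
step 3: T1 LOAD ⇒ load; ctr=5 reg=5
step 4: T2 CAS ⇒ ok; ctr=6 reg=5
step 5: T3 CAS ⇒ retry; ctr=6 reg=5
step 6: T3 LOAD ⇒ load; ctr=6 reg=6
step 7: T2 LOAD ⇒ load; ctr=6 reg=6
step 8: T3 CAS ⇒ ok; ctr=7 reg=6
step 9: T0 LOAD ⇒ load; ctr=7 reg=7
step 10: T1 CAS ⇒ retry; ctr=7 reg=5
step 11: T2 CAS ⇒ retry; ctr=7 reg=6
step 12: T0 CAS ⇒ ok; ctr=8 reg=7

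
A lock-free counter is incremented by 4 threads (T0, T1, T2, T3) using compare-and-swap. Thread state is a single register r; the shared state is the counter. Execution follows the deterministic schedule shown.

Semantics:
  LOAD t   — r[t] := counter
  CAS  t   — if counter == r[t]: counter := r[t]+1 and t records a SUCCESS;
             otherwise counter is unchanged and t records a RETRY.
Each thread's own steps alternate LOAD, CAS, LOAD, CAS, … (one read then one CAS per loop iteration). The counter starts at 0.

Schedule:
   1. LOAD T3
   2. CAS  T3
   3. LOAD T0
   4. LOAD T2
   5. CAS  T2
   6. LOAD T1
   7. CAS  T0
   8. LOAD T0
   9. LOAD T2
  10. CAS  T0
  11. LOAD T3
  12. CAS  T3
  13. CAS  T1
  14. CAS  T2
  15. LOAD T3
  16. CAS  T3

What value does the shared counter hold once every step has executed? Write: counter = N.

[1] T3.load  rd  (counter 0, T3.r 0)
[2] T3.cas  hit  (counter 1, T3.r 0)
[3] T0.load  rd  (counter 1, T0.r 1)
[4] T2.load  rd  (counter 1, T2.r 1)
[5] T2.cas  hit  (counter 2, T2.r 1)
[6] T1.load  rd  (counter 2, T1.r 2)
[7] T0.cas  miss  (counter 2, T0.r 1)
[8] T0.load  rd  (counter 2, T0.r 2)
[9] T2.load  rd  (counter 2, T2.r 2)
[10] T0.cas  hit  (counter 3, T0.r 2)
[11] T3.load  rd  (counter 3, T3.r 3)
[12] T3.cas  hit  (counter 4, T3.r 3)
[13] T1.cas  miss  (counter 4, T1.r 2)
[14] T2.cas  miss  (counter 4, T2.r 2)
[15] T3.load  rd  (counter 4, T3.r 4)
[16] T3.cas  hit  (counter 5, T3.r 4)

counter = 5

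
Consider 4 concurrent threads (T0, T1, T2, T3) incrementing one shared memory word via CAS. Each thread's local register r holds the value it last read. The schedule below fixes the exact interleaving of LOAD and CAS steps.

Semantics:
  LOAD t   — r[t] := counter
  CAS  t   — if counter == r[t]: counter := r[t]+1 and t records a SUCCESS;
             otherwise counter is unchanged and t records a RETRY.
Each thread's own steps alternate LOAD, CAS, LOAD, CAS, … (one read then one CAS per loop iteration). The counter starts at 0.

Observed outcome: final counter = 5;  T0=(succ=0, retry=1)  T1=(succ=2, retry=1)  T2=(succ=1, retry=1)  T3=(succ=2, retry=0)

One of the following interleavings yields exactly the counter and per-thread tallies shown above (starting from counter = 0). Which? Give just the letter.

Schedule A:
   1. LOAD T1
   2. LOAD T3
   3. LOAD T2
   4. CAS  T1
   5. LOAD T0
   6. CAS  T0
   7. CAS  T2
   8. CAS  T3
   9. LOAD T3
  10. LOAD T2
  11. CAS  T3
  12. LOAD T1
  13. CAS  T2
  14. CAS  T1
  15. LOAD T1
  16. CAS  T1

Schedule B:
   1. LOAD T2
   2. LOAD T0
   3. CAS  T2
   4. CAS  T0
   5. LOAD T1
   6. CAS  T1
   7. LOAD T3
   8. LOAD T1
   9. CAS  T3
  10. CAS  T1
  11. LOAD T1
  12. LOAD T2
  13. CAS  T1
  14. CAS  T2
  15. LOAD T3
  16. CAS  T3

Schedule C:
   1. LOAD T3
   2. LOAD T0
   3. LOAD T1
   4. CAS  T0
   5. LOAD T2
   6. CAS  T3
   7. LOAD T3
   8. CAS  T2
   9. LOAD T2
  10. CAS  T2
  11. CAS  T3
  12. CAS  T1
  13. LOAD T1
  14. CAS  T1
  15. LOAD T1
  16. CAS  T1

Run B:
1. LOAD T2 → mem=0 r[T2]=0 [LOAD]
2. LOAD T0 → mem=0 r[T0]=0 [LOAD]
3. CAS T2 → mem=1 r[T2]=0 [OK]
4. CAS T0 → mem=1 r[T0]=0 [RETRY]
5. LOAD T1 → mem=1 r[T1]=1 [LOAD]
6. CAS T1 → mem=2 r[T1]=1 [OK]
7. LOAD T3 → mem=2 r[T3]=2 [LOAD]
8. LOAD T1 → mem=2 r[T1]=2 [LOAD]
9. CAS T3 → mem=3 r[T3]=2 [OK]
10. CAS T1 → mem=3 r[T1]=2 [RETRY]
11. LOAD T1 → mem=3 r[T1]=3 [LOAD]
12. LOAD T2 → mem=3 r[T2]=3 [LOAD]
13. CAS T1 → mem=4 r[T1]=3 [OK]
14. CAS T2 → mem=4 r[T2]=3 [RETRY]
15. LOAD T3 → mem=4 r[T3]=4 [LOAD]
16. CAS T3 → mem=5 r[T3]=4 [OK]

B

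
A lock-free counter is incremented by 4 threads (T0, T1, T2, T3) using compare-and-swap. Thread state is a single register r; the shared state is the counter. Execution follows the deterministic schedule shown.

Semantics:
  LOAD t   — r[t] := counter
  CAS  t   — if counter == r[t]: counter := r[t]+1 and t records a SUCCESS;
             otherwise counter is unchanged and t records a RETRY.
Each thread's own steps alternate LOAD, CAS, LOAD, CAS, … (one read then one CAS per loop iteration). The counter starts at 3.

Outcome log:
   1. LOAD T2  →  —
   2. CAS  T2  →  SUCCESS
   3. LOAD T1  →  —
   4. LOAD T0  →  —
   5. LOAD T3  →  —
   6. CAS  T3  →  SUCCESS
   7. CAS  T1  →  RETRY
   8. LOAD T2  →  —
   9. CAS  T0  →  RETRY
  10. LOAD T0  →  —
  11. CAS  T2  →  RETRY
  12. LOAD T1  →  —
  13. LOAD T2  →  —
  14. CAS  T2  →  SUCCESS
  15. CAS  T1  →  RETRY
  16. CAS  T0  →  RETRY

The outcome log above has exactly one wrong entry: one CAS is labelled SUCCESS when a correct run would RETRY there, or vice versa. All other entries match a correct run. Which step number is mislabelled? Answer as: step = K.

step = 11

Reference trace:
step 1: T2 LOAD ⇒ load; ctr=3 reg=3
step 2: T2 CAS ⇒ ok; ctr=4 reg=3
step 3: T1 LOAD ⇒ load; ctr=4 reg=4
step 4: T0 LOAD ⇒ load; ctr=4 reg=4
step 5: T3 LOAD ⇒ load; ctr=4 reg=4
step 6: T3 CAS ⇒ ok; ctr=5 reg=4
step 7: T1 CAS ⇒ retry; ctr=5 reg=4
step 8: T2 LOAD ⇒ load; ctr=5 reg=5
step 9: T0 CAS ⇒ retry; ctr=5 reg=4
step 10: T0 LOAD ⇒ load; ctr=5 reg=5
step 11: T2 CAS ⇒ ok; ctr=6 reg=5
step 12: T1 LOAD ⇒ load; ctr=6 reg=6
step 13: T2 LOAD ⇒ load; ctr=6 reg=6
step 14: T2 CAS ⇒ ok; ctr=7 reg=6
step 15: T1 CAS ⇒ retry; ctr=7 reg=6
step 16: T0 CAS ⇒ retry; ctr=7 reg=5
Mismatch at 11.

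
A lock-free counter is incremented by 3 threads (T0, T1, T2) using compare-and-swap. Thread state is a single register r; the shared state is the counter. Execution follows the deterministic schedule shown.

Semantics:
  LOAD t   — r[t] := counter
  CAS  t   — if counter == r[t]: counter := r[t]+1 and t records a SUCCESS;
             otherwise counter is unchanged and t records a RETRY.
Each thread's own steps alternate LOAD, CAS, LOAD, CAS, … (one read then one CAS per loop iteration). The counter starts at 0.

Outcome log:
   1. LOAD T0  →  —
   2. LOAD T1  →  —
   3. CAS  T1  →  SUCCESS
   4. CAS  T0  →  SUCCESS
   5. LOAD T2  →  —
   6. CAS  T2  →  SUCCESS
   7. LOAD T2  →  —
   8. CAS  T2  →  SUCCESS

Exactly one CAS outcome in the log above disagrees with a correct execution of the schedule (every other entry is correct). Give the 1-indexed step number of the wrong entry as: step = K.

Re-executing:
1. LOAD T0 → mem=0 r[T0]=0 [LOAD]
2. LOAD T1 → mem=0 r[T1]=0 [LOAD]
3. CAS T1 → mem=1 r[T1]=0 [OK]
4. CAS T0 → mem=1 r[T0]=0 [RETRY]
5. LOAD T2 → mem=1 r[T2]=1 [LOAD]
6. CAS T2 → mem=2 r[T2]=1 [OK]
7. LOAD T2 → mem=2 r[T2]=2 [LOAD]
8. CAS T2 → mem=3 r[T2]=2 [OK]
Flip is step 4.

step = 4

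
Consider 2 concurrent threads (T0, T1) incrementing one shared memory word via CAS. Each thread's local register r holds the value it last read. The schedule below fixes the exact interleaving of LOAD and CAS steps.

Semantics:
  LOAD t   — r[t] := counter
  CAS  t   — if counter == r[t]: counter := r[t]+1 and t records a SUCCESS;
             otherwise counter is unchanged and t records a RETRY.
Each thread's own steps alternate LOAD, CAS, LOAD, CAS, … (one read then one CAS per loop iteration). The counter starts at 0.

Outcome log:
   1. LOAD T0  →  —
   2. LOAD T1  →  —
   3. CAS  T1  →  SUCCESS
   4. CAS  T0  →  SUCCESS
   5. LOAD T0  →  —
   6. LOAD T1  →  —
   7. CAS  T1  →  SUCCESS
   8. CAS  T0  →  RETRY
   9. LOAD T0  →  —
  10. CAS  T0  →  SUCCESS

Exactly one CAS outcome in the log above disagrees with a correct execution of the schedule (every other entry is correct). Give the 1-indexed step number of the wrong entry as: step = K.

step = 4

Re-executing:
#1 T0 reads 0
#2 T1 reads 0
#3 T1 CAS(0→1) writes; counter now 1
#4 T0 CAS(0→1) fails; counter now 1
#5 T0 reads 1
#6 T1 reads 1
#7 T1 CAS(1→2) writes; counter now 2
#8 T0 CAS(1→2) fails; counter now 2
#9 T0 reads 2
#10 T0 CAS(2→3) writes; counter now 3
Flip is step 4.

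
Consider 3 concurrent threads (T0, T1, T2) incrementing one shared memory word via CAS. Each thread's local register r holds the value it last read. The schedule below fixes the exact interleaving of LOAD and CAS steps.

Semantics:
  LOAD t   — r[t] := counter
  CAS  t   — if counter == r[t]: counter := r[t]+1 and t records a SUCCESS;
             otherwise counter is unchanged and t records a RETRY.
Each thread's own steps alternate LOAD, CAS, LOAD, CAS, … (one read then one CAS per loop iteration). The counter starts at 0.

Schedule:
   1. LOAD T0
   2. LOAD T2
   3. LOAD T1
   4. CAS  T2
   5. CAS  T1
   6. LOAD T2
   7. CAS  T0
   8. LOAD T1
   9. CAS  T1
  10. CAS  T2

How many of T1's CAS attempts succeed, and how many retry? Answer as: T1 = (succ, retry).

1. LOAD T0 → mem=0 r[T0]=0 [LOAD]
2. LOAD T2 → mem=0 r[T2]=0 [LOAD]
3. LOAD T1 → mem=0 r[T1]=0 [LOAD]
4. CAS T2 → mem=1 r[T2]=0 [OK]
5. CAS T1 → mem=1 r[T1]=0 [RETRY]
6. LOAD T2 → mem=1 r[T2]=1 [LOAD]
7. CAS T0 → mem=1 r[T0]=0 [RETRY]
8. LOAD T1 → mem=1 r[T1]=1 [LOAD]
9. CAS T1 → mem=2 r[T1]=1 [OK]
10. CAS T2 → mem=2 r[T2]=1 [RETRY]

T1 = (1, 1)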